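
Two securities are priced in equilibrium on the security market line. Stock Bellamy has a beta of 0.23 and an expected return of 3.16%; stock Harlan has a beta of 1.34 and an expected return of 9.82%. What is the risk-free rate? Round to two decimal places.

1.78%

Both satisfy E(R) = R_f + β·MRP, so the slope of the SML is
MRP = (9.82% − 3.16%) / (1.34 − 0.23) = 6.66% / 1.11 = 6.0000%
R_f = E(R_Bellamy) − β_Bellamy·MRP = 3.16% − 0.23 × 6.0000% = 1.7800%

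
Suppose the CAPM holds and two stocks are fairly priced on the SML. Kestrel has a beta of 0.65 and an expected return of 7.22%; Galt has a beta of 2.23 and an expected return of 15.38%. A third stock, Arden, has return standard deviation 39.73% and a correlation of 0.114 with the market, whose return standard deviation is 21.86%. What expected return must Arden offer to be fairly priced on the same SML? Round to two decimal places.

MRP = (15.38% − 7.22%) / (2.23 − 0.65) = 5.1646%
R_f = 7.22% − 0.65 × 5.1646% = 3.8630%
β_Arden = ρ·σ_i/σ_m = 0.114 × 39.73 / 21.86 = 0.2072
E(R_Arden) = R_f + β × MRP = 3.8630% + 0.2072 × 5.1646% = 4.93%

4.93%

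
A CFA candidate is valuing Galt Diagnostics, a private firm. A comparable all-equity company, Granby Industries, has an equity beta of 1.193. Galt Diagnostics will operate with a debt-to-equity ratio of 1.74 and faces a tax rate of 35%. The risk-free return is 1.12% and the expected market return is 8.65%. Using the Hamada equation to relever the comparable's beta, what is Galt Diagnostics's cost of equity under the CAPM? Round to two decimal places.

20.26%

β_L = β_U × [1 + (1 − t)(D/E)] = 1.193 × [1 + (1 − 0.35) × 1.74]
    = 1.193 × [1 + 0.65 × 1.74] = 1.193 × 2.1310 = 2.5423
MRP = 8.65% − 1.12% = 7.53%
E(R) = R_f + β_L × MRP = 1.12% + 2.5423 × 7.53% = 20.26%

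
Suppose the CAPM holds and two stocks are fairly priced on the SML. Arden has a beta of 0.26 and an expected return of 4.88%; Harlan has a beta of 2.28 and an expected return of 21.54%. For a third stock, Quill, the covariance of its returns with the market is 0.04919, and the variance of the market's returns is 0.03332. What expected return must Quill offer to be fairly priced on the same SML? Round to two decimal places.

14.91%

MRP = (21.54% − 4.88%) / (2.28 − 0.26) = 8.2475%
R_f = 4.88% − 0.26 × 8.2475% = 2.7357%
β_Quill = Cov / Var(R_m) = 0.04919 / 0.03332 = 1.4763
E(R_Quill) = R_f + β × MRP = 2.7357% + 1.4763 × 8.2475% = 14.91%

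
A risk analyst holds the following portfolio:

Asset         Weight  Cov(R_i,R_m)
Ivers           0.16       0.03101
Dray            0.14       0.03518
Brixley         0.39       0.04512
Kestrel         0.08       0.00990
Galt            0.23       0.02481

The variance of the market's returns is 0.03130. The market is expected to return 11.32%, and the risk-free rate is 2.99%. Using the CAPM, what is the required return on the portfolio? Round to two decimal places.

β_Ivers = 0.03101 / 0.03130 = 0.9907
β_Dray = 0.03518 / 0.03130 = 1.1240
β_Brixley = 0.04512 / 0.03130 = 1.4415
β_Kestrel = 0.00990 / 0.03130 = 0.3163
β_Galt = 0.02481 / 0.03130 = 0.7927
β_P = Σ w_i β_i = 0.16×0.9907 + 0.14×1.1240 + 0.39×1.4415 + 0.08×0.3163 + 0.23×0.7927 = 1.0857
MRP = 11.32% − 2.99% = 8.33%
E(R_P) = R_f + β_P × MRP = 2.99% + 1.0857 × 8.33% = 12.03%

12.03%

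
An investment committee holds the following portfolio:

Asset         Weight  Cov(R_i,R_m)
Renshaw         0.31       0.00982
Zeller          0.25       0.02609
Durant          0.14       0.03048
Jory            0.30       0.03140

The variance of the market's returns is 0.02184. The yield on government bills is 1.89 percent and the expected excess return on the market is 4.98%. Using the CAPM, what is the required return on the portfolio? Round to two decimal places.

7.19%

β_Renshaw = 0.00982 / 0.02184 = 0.4496
β_Zeller = 0.02609 / 0.02184 = 1.1946
β_Durant = 0.03048 / 0.02184 = 1.3956
β_Jory = 0.03140 / 0.02184 = 1.4377
β_P = Σ w_i β_i = 0.31×0.4496 + 0.25×1.1946 + 0.14×1.3956 + 0.30×1.4377 = 1.0647
E(R_P) = R_f + β_P × MRP = 1.89% + 1.0647 × 4.98% = 7.19%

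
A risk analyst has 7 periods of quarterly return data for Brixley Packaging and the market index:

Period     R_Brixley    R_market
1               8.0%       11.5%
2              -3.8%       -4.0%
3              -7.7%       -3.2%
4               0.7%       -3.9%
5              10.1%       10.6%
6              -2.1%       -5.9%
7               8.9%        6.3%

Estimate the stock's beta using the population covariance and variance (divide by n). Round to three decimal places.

0.824

Mean R_i = (8.0 − 3.8 − 7.7 + 0.7 + 10.1 − 2.1 + 8.9) / 7 = 2.0143%
Mean R_m = (11.5 − 4.0 − 3.2 − 3.9 + 10.6 − 5.9 + 6.3) / 7 = 1.6286%
Σ(R_i − R̄_i)(R_m − R̄_m) = 281.6671  ⇒  Cov = 281.6671 / 7 = 40.2382
Σ(R_m − R̄_m)² = 341.9943  ⇒  Var(R_m) = 341.9943 / 7 = 48.8563
β = Cov / Var(R_m) = 40.2382 / 48.8563 = 0.8236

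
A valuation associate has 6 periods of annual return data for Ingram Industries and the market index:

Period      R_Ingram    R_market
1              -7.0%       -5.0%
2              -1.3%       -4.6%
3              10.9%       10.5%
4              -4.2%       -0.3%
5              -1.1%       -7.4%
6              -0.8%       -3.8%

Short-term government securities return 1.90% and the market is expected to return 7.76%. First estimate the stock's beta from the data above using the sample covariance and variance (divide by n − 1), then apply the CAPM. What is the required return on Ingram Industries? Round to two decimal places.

6.48%

Mean R_i = (-7.0 − 1.3 + 10.9 − 4.2 − 1.1 − 0.8) / 6 = -0.5833%
Mean R_m = (-5.0 − 4.6 + 10.5 − 0.3 − 7.4 − 3.8) / 6 = -1.7667%
Σ(R_i − R̄_i)(R_m − R̄_m) = 161.6867  ⇒  Cov = 161.6867 / 5 = 32.3373
Σ(R_m − R̄_m)² = 206.9733  ⇒  Var(R_m) = 206.9733 / 5 = 41.3947
β = Cov / Var(R_m) = 32.3373 / 41.3947 = 0.7812
MRP = 7.76% − 1.90% = 5.86%
E(R) = R_f + β × MRP = 1.90% + 0.7812 × 5.86% = 6.48%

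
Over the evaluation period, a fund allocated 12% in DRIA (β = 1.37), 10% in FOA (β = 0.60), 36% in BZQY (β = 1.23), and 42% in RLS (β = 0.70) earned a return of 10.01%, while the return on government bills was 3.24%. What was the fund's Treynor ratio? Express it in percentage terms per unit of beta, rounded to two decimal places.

7.04%

β_P = 0.12×1.37 + 0.10×0.60 + 0.36×1.23 + 0.42×0.70 = 0.9612
Treynor = (R_P − R_f) / β_P = (10.01% − 3.24%) / 0.9612 = 6.77% / 0.9612 = 7.04%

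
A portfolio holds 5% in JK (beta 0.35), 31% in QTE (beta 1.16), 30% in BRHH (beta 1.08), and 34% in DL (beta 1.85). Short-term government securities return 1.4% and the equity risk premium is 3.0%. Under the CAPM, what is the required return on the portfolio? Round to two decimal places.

β_P = Σ w_i β_i = 0.05×0.35 + 0.31×1.16 + 0.30×1.08 + 0.34×1.85 = 1.3301
E(R_P) = R_f + β_P × MRP = 1.4% + 1.3301 × 3.0% = 5.39%

5.39%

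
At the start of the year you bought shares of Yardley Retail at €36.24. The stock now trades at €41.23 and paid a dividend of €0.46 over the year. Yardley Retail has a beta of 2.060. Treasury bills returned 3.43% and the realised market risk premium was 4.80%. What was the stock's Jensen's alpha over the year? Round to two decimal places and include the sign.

+1.72%

Realised HPR = (P1 + D1 − P0) / P0 = (41.23 + 0.46 − 36.24) / 36.24 = 5.45 / 36.24 = 15.0386%
CAPM required = R_f + β·MRP = 3.43% + 2.060 × 4.80% = 13.31800%
α = realised − required = 15.0386% − 13.31800% = +1.72%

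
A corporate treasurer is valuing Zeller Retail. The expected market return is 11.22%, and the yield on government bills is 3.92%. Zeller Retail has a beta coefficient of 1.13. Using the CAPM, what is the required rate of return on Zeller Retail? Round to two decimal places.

Market risk premium = E(R_m) − R_f = 11.22% − 3.92% = 7.30%
E(R) = R_f + β × MRP = 3.92% + 1.13 × 7.30% = 12.17%

12.17%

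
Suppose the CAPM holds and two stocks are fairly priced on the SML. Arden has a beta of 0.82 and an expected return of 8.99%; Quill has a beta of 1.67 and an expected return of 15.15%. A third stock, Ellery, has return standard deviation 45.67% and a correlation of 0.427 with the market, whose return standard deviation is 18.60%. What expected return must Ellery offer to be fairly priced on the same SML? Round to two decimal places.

MRP = (15.15% − 8.99%) / (1.67 − 0.82) = 7.2471%
R_f = 8.99% − 0.82 × 7.2471% = 3.0474%
β_Ellery = ρ·σ_i/σ_m = 0.427 × 45.67 / 18.60 = 1.0484
E(R_Ellery) = R_f + β × MRP = 3.0474% + 1.0484 × 7.2471% = 10.65%

10.65%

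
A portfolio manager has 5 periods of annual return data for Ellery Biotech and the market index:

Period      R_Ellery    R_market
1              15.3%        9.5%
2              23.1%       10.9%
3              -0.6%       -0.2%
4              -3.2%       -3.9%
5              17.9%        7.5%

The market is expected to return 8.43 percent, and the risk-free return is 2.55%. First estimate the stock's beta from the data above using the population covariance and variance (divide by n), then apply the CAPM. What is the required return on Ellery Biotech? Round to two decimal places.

12.89%

Mean R_i = (15.3 + 23.1 − 0.6 − 3.2 + 17.9) / 5 = 10.5000%
Mean R_m = (9.5 + 10.9 − 0.2 − 3.9 + 7.5) / 5 = 4.7600%
Σ(R_i − R̄_i)(R_m − R̄_m) = 294.0900  ⇒  Cov = 294.0900 / 5 = 58.8180
Σ(R_m − R̄_m)² = 167.2720  ⇒  Var(R_m) = 167.2720 / 5 = 33.4544
β = Cov / Var(R_m) = 58.8180 / 33.4544 = 1.7582
MRP = 8.43% − 2.55% = 5.88%
E(R) = R_f + β × MRP = 2.55% + 1.7582 × 5.88% = 12.89%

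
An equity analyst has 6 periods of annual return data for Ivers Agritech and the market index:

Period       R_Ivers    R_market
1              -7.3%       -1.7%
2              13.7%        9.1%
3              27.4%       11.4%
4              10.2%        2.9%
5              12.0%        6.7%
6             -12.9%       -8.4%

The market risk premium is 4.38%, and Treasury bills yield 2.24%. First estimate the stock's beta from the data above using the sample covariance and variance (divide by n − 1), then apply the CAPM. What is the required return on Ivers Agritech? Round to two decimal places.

10.65%

Mean R_i = (-7.3 + 13.7 + 27.4 + 10.2 + 12.0 − 12.9) / 6 = 7.1833%
Mean R_m = (-1.7 + 9.1 + 11.4 + 2.9 + 6.7 − 8.4) / 6 = 3.3333%
Σ(R_i − R̄_i)(R_m − R̄_m) = 524.1133  ⇒  Cov = 524.1133 / 5 = 104.8227
Σ(R_m − R̄_m)² = 272.8533  ⇒  Var(R_m) = 272.8533 / 5 = 54.5707
β = Cov / Var(R_m) = 104.8227 / 54.5707 = 1.9209
E(R) = R_f + β × MRP = 2.24% + 1.9209 × 4.38% = 10.65%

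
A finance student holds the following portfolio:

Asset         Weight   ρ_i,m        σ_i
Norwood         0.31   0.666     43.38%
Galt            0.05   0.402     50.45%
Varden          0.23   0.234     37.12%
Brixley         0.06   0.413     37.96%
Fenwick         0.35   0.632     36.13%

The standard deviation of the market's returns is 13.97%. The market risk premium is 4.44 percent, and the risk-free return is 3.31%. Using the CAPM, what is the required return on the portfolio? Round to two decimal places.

β_Norwood = 0.666 × 43.38% / 13.97% = 2.0681
β_Galt = 0.402 × 50.45% / 13.97% = 1.4517
β_Varden = 0.234 × 37.12% / 13.97% = 0.6218
β_Brixley = 0.413 × 37.96% / 13.97% = 1.1222
β_Fenwick = 0.632 × 36.13% / 13.97% = 1.6345
β_P = Σ w_i β_i = 0.31×2.0681 + 0.05×1.4517 + 0.23×0.6218 + 0.06×1.1222 + 0.35×1.6345 = 1.4961
E(R_P) = R_f + β_P × MRP = 3.31% + 1.4961 × 4.44% = 9.95%

9.95%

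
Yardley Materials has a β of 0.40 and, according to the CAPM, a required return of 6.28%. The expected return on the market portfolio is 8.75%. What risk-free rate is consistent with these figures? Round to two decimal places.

4.63%

E(R) = R_f + β(E(R_m) − R_f) = R_f(1 − β) + β·E(R_m)
6.28% = R_f × (1 − 0.40) + 0.40 × 8.75%
6.28% = R_f × 0.60 + 3.5000%
R_f = (6.28% − 3.5000%) / 0.60 = 4.63%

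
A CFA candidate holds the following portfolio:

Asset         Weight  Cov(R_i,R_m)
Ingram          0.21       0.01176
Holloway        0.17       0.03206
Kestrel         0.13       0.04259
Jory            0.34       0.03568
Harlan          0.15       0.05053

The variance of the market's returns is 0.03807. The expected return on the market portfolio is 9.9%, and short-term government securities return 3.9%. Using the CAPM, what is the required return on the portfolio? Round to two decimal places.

β_Ingram = 0.01176 / 0.03807 = 0.3089
β_Holloway = 0.03206 / 0.03807 = 0.8421
β_Kestrel = 0.04259 / 0.03807 = 1.1187
β_Jory = 0.03568 / 0.03807 = 0.9372
β_Harlan = 0.05053 / 0.03807 = 1.3273
β_P = Σ w_i β_i = 0.21×0.3089 + 0.17×0.8421 + 0.13×1.1187 + 0.34×0.9372 + 0.15×1.3273 = 0.8712
MRP = 9.9% − 3.9% = 6.00%
E(R_P) = R_f + β_P × MRP = 3.9% + 0.8712 × 6.0% = 9.13%

9.13%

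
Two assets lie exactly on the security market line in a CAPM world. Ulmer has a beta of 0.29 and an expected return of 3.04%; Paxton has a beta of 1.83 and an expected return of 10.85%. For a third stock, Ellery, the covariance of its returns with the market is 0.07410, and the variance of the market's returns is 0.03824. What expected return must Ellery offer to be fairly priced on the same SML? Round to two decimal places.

MRP = (10.85% − 3.04%) / (1.83 − 0.29) = 5.0714%
R_f = 3.04% − 0.29 × 5.0714% = 1.5693%
β_Ellery = Cov / Var(R_m) = 0.07410 / 0.03824 = 1.9378
E(R_Ellery) = R_f + β × MRP = 1.5693% + 1.9378 × 5.0714% = 11.40%

11.40%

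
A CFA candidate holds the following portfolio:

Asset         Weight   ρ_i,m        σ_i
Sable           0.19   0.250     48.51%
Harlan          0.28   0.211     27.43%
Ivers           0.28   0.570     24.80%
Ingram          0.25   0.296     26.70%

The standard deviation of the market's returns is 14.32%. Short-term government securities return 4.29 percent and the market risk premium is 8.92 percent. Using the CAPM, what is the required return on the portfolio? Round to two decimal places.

10.43%

β_Sable = 0.250 × 48.51% / 14.32% = 0.8469
β_Harlan = 0.211 × 27.43% / 14.32% = 0.4042
β_Ivers = 0.570 × 24.80% / 14.32% = 0.9872
β_Ingram = 0.296 × 26.70% / 14.32% = 0.5519
β_P = Σ w_i β_i = 0.19×0.8469 + 0.28×0.4042 + 0.28×0.9872 + 0.25×0.5519 = 0.6885
E(R_P) = R_f + β_P × MRP = 4.29% + 0.6885 × 8.92% = 10.43%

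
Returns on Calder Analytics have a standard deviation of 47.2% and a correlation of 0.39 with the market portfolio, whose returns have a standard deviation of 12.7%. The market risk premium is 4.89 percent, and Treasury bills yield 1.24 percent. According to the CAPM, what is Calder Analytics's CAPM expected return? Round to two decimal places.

8.33%

β = ρ × σ_i / σ_m = 0.39 × 47.2% / 12.7% = 1.4494
E(R) = 1.24% + 1.4494 × 4.89% = 8.33%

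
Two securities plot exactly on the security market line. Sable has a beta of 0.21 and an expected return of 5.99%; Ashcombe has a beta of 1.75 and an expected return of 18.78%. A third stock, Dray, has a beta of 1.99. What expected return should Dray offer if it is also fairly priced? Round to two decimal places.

MRP (SML slope) = (18.78% − 5.99%) / (1.75 − 0.21) = 12.79% / 1.54 = 8.3052%
R_f (intercept) = 5.99% − 0.21 × 8.3052% = 4.2459%
E(R_Dray) = R_f + β × MRP = 4.2459% + 1.99 × 8.3052% = 20.77%

20.77%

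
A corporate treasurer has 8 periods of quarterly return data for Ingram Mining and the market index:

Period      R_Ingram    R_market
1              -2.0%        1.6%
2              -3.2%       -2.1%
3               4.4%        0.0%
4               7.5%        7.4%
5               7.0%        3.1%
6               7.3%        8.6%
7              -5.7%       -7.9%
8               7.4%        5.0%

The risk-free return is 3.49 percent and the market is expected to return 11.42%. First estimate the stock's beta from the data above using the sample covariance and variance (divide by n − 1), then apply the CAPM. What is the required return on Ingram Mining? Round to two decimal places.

Mean R_i = (-2.0 − 3.2 + 4.4 + 7.5 + 7.0 + 7.3 − 5.7 + 7.4) / 8 = 2.8375%
Mean R_m = (1.6 − 2.1 + 0.0 + 7.4 + 3.1 + 8.6 − 7.9 + 5.0) / 8 = 1.9625%
Σ(R_i − R̄_i)(R_m − R̄_m) = 180.9813  ⇒  Cov = 180.9813 / 7 = 25.8545
Σ(R_m − R̄_m)² = 201.8988  ⇒  Var(R_m) = 201.8988 / 7 = 28.8427
β = Cov / Var(R_m) = 25.8545 / 28.8427 = 0.8964
MRP = 11.42% − 3.49% = 7.93%
E(R) = R_f + β × MRP = 3.49% + 0.8964 × 7.93% = 10.60%

10.60%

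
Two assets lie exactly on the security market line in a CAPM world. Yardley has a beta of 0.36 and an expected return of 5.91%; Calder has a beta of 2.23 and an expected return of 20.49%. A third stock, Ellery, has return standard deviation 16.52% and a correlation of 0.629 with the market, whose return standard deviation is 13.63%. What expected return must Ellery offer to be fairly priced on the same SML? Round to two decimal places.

9.05%

MRP = (20.49% − 5.91%) / (2.23 − 0.36) = 7.7968%
R_f = 5.91% − 0.36 × 7.7968% = 3.1032%
β_Ellery = ρ·σ_i/σ_m = 0.629 × 16.52 / 13.63 = 0.7624
E(R_Ellery) = R_f + β × MRP = 3.1032% + 0.7624 × 7.7968% = 9.05%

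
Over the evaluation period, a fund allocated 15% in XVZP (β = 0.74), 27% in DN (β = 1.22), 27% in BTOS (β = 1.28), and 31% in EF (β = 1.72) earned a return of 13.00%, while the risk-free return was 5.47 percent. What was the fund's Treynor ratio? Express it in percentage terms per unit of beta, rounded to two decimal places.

5.71%

β_P = 0.15×0.74 + 0.27×1.22 + 0.27×1.28 + 0.31×1.72 = 1.3192
Treynor = (R_P − R_f) / β_P = (13.00% − 5.47%) / 1.3192 = 7.53% / 1.3192 = 5.71%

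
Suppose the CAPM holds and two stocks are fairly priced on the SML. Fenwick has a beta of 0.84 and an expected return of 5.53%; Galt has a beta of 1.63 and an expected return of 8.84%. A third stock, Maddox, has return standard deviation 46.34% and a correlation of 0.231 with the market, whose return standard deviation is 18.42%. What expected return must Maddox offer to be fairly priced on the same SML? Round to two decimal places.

4.45%

MRP = (8.84% − 5.53%) / (1.63 − 0.84) = 4.1899%
R_f = 5.53% − 0.84 × 4.1899% = 2.0105%
β_Maddox = ρ·σ_i/σ_m = 0.231 × 46.34 / 18.42 = 0.5811
E(R_Maddox) = R_f + β × MRP = 2.0105% + 0.5811 × 4.1899% = 4.45%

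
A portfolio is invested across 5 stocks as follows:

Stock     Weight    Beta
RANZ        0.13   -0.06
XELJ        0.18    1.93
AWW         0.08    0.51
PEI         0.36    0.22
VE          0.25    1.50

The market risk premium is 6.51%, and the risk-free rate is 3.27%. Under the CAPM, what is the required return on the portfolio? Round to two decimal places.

8.70%

β_P = Σ w_i β_i = 0.13×-0.06 + 0.18×1.93 + 0.08×0.51 + 0.36×0.22 + 0.25×1.50 = 0.8346
E(R_P) = R_f + β_P × MRP = 3.27% + 0.8346 × 6.51% = 8.70%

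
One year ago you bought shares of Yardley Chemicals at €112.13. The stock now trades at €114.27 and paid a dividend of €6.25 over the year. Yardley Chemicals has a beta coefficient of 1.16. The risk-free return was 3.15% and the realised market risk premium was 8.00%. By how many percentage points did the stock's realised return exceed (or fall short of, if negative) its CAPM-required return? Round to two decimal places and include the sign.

Realised HPR = (P1 + D1 − P0) / P0 = (114.27 + 6.25 − 112.13) / 112.13 = 8.39 / 112.13 = 7.4824%
CAPM required = R_f + β·MRP = 3.15% + 1.16 × 8.00% = 12.4300%
α = realised − required = 7.4824% − 12.4300% = -4.95%

-4.95%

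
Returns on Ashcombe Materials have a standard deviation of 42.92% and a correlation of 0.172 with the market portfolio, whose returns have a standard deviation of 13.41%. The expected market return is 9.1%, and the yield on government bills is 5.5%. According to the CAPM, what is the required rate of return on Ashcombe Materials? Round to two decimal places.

7.48%

β = ρ × σ_i / σ_m = 0.172 × 42.92% / 13.41% = 0.5505
MRP = 9.1% − 5.5% = 3.60%
E(R) = 5.5% + 0.5505 × 3.6% = 7.48%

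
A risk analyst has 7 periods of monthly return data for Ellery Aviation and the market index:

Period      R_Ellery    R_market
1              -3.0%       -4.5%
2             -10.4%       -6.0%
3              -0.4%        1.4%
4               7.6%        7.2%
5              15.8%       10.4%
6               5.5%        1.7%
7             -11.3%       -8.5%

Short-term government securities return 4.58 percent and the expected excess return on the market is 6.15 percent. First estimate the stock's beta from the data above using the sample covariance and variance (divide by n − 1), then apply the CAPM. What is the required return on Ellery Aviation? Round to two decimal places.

12.95%

Mean R_i = (-3.0 − 10.4 − 0.4 + 7.6 + 15.8 + 5.5 − 11.3) / 7 = 0.5429%
Mean R_m = (-4.5 − 6.0 + 1.4 + 7.2 + 10.4 + 1.7 − 8.5) / 7 = 0.2429%
Σ(R_i − R̄_i)(R_m − R̄_m) = 398.8571  ⇒  Cov = 398.8571 / 6 = 66.4762
Σ(R_m − R̄_m)² = 292.9371  ⇒  Var(R_m) = 292.9371 / 6 = 48.8229
β = Cov / Var(R_m) = 66.4762 / 48.8229 = 1.3616
E(R) = R_f + β × MRP = 4.58% + 1.3616 × 6.15% = 12.95%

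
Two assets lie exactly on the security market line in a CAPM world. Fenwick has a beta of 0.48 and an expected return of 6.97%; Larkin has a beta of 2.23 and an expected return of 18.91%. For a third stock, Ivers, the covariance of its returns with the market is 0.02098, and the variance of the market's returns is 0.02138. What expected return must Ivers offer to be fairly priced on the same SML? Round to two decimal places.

10.39%

MRP = (18.91% − 6.97%) / (2.23 − 0.48) = 6.8229%
R_f = 6.97% − 0.48 × 6.8229% = 3.6950%
β_Ivers = Cov / Var(R_m) = 0.02098 / 0.02138 = 0.9813
E(R_Ivers) = R_f + β × MRP = 3.6950% + 0.9813 × 6.8229% = 10.39%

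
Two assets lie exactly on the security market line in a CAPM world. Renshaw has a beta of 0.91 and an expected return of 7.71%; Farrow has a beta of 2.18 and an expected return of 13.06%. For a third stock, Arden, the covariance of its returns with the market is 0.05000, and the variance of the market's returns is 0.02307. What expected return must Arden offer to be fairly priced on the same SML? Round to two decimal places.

MRP = (13.06% − 7.71%) / (2.18 − 0.91) = 4.2126%
R_f = 7.71% − 0.91 × 4.2126% = 3.8765%
β_Arden = Cov / Var(R_m) = 0.05000 / 0.02307 = 2.1673
E(R_Arden) = R_f + β × MRP = 3.8765% + 2.1673 × 4.2126% = 13.01%

13.01%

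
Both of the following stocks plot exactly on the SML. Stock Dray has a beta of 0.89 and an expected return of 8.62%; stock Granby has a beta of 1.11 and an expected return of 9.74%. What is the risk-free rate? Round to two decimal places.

Both satisfy E(R) = R_f + β·MRP, so the slope of the SML is
MRP = (9.74% − 8.62%) / (1.11 − 0.89) = 1.12% / 0.22 = 5.0909%
R_f = E(R_Dray) − β_Dray·MRP = 8.62% − 0.89 × 5.0909% = 4.0891%

4.09%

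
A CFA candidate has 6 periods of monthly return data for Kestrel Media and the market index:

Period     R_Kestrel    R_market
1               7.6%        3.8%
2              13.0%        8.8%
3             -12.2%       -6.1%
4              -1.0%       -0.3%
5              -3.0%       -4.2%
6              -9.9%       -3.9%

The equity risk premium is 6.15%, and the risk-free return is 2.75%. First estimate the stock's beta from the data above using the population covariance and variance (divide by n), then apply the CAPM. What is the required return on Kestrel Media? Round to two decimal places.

12.94%

Mean R_i = (7.6 + 13.0 − 12.2 − 1.0 − 3.0 − 9.9) / 6 = -0.9167%
Mean R_m = (3.8 + 8.8 − 6.1 − 0.3 − 4.2 − 3.9) / 6 = -0.3167%
Σ(R_i − R̄_i)(R_m − R̄_m) = 267.4683  ⇒  Cov = 267.4683 / 6 = 44.5781
Σ(R_m − R̄_m)² = 161.4283  ⇒  Var(R_m) = 161.4283 / 6 = 26.9047
β = Cov / Var(R_m) = 44.5781 / 26.9047 = 1.6569
E(R) = R_f + β × MRP = 2.75% + 1.6569 × 6.15% = 12.94%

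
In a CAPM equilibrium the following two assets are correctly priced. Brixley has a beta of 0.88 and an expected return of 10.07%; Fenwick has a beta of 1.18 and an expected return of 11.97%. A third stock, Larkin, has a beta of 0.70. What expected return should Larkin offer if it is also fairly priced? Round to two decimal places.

8.93%

MRP (SML slope) = (11.97% − 10.07%) / (1.18 − 0.88) = 1.90% / 0.30 = 6.3333%
R_f (intercept) = 10.07% − 0.88 × 6.3333% = 4.4967%
E(R_Larkin) = R_f + β × MRP = 4.4967% + 0.70 × 6.3333% = 8.93%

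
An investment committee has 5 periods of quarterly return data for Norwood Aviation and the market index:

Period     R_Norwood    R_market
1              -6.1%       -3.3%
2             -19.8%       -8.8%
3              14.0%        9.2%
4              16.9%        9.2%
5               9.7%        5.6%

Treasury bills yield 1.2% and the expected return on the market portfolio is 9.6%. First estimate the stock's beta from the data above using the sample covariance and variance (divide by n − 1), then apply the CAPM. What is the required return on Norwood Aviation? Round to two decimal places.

Mean R_i = (-6.1 − 19.8 + 14.0 + 16.9 + 9.7) / 5 = 2.9400%
Mean R_m = (-3.3 − 8.8 + 9.2 + 9.2 + 5.6) / 5 = 2.3800%
Σ(R_i − R̄_i)(R_m − R̄_m) = 497.9840  ⇒  Cov = 497.9840 / 4 = 124.4960
Σ(R_m − R̄_m)² = 260.6480  ⇒  Var(R_m) = 260.6480 / 4 = 65.1620
β = Cov / Var(R_m) = 124.4960 / 65.1620 = 1.9106
MRP = 9.6% − 1.2% = 8.40%
E(R) = R_f + β × MRP = 1.2% + 1.9106 × 8.4% = 17.25%

17.25%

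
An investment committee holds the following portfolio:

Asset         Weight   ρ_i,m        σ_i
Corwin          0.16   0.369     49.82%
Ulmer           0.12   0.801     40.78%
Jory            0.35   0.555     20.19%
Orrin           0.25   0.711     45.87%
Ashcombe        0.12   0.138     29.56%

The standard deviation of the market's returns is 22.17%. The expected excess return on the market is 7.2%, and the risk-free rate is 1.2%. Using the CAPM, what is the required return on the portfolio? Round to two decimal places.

7.51%

β_Corwin = 0.369 × 49.82% / 22.17% = 0.8292
β_Ulmer = 0.801 × 40.78% / 22.17% = 1.4734
β_Jory = 0.555 × 20.19% / 22.17% = 0.5054
β_Orrin = 0.711 × 45.87% / 22.17% = 1.4711
β_Ashcombe = 0.138 × 29.56% / 22.17% = 0.1840
β_P = Σ w_i β_i = 0.16×0.8292 + 0.12×1.4734 + 0.35×0.5054 + 0.25×1.4711 + 0.12×0.1840 = 0.8762
E(R_P) = R_f + β_P × MRP = 1.2% + 0.8762 × 7.2% = 7.51%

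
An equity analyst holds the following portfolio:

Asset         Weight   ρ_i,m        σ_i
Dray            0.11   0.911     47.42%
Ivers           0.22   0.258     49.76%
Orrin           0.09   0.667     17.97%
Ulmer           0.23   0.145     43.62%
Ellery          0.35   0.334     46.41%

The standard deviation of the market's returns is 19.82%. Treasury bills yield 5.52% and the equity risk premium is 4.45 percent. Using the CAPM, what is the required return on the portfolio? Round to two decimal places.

9.01%

β_Dray = 0.911 × 47.42% / 19.82% = 2.1796
β_Ivers = 0.258 × 49.76% / 19.82% = 0.6477
β_Orrin = 0.667 × 17.97% / 19.82% = 0.6047
β_Ulmer = 0.145 × 43.62% / 19.82% = 0.3191
β_Ellery = 0.334 × 46.41% / 19.82% = 0.7821
β_P = Σ w_i β_i = 0.11×2.1796 + 0.22×0.6477 + 0.09×0.6047 + 0.23×0.3191 + 0.35×0.7821 = 0.7838
E(R_P) = R_f + β_P × MRP = 5.52% + 0.7838 × 4.45% = 9.01%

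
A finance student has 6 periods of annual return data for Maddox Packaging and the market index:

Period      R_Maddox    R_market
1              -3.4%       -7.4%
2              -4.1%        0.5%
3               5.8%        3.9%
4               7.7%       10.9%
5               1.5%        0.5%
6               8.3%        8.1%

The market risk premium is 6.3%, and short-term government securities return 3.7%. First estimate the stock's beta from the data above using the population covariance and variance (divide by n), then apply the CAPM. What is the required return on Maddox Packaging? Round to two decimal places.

8.34%

Mean R_i = (-3.4 − 4.1 + 5.8 + 7.7 + 1.5 + 8.3) / 6 = 2.6333%
Mean R_m = (-7.4 + 0.5 + 3.9 + 10.9 + 0.5 + 8.1) / 6 = 2.7500%
Σ(R_i − R̄_i)(R_m − R̄_m) = 154.1900  ⇒  Cov = 154.1900 / 6 = 25.6983
Σ(R_m − R̄_m)² = 209.5150  ⇒  Var(R_m) = 209.5150 / 6 = 34.9192
β = Cov / Var(R_m) = 25.6983 / 34.9192 = 0.7359
E(R) = R_f + β × MRP = 3.7% + 0.7359 × 6.3% = 8.34%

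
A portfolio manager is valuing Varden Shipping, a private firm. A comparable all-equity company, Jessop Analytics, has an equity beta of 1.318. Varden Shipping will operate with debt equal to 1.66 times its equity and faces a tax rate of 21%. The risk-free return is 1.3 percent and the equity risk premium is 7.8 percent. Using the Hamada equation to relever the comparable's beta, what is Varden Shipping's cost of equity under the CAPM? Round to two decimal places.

β_L = β_U × [1 + (1 − t)(D/E)] = 1.318 × [1 + (1 − 0.21) × 1.66]
    = 1.318 × [1 + 0.79 × 1.66] = 1.318 × 2.3114 = 3.0464
E(R) = R_f + β_L × MRP = 1.3% + 3.0464 × 7.8% = 25.06%

25.06%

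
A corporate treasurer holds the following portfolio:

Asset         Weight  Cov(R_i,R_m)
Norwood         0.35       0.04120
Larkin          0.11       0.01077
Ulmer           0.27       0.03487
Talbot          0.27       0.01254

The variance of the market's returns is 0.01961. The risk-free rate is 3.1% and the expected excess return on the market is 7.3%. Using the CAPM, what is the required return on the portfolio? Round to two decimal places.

13.67%

β_Norwood = 0.04120 / 0.01961 = 2.1010
β_Larkin = 0.01077 / 0.01961 = 0.5492
β_Ulmer = 0.03487 / 0.01961 = 1.7782
β_Talbot = 0.01254 / 0.01961 = 0.6395
β_P = Σ w_i β_i = 0.35×2.1010 + 0.11×0.5492 + 0.27×1.7782 + 0.27×0.6395 = 1.4485
E(R_P) = R_f + β_P × MRP = 3.1% + 1.4485 × 7.3% = 13.67%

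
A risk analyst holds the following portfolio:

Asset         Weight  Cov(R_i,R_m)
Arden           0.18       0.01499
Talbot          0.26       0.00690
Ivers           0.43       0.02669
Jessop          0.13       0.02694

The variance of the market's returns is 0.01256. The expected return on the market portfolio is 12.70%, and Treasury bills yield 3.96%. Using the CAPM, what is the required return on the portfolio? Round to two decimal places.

17.51%

β_Arden = 0.01499 / 0.01256 = 1.1935
β_Talbot = 0.00690 / 0.01256 = 0.5494
β_Ivers = 0.02669 / 0.01256 = 2.1250
β_Jessop = 0.02694 / 0.01256 = 2.1449
β_P = Σ w_i β_i = 0.18×1.1935 + 0.26×0.5494 + 0.43×2.1250 + 0.13×2.1449 = 1.5503
MRP = 12.70% − 3.96% = 8.74%
E(R_P) = R_f + β_P × MRP = 3.96% + 1.5503 × 8.74% = 17.51%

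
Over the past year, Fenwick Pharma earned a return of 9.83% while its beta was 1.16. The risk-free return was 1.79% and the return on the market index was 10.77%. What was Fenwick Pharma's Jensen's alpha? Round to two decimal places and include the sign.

-2.38%

Market excess return = 10.77% − 1.79% = 8.98%
CAPM benchmark = R_f + β(R_m − R_f) = 1.79% + 1.16 × 8.98% = 12.2068%
α = actual − benchmark = 9.83% − 12.2068% = -2.38%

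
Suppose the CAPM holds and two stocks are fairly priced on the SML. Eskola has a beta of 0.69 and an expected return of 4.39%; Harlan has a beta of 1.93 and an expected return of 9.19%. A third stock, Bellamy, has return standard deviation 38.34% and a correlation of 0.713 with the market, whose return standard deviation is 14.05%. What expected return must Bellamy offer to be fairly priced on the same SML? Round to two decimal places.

9.25%

MRP = (9.19% − 4.39%) / (1.93 − 0.69) = 3.8710%
R_f = 4.39% − 0.69 × 3.8710% = 1.7190%
β_Bellamy = ρ·σ_i/σ_m = 0.713 × 38.34 / 14.05 = 1.9457
E(R_Bellamy) = R_f + β × MRP = 1.7190% + 1.9457 × 3.8710% = 9.25%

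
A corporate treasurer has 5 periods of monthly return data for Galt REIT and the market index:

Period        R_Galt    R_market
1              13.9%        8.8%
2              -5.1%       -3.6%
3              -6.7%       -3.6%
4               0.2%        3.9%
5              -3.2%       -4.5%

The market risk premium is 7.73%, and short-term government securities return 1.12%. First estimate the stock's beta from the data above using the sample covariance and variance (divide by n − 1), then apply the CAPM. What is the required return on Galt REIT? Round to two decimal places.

11.17%

Mean R_i = (13.9 − 5.1 − 6.7 + 0.2 − 3.2) / 5 = -0.1800%
Mean R_m = (8.8 − 3.6 − 3.6 + 3.9 − 4.5) / 5 = 0.2000%
Σ(R_i − R̄_i)(R_m − R̄_m) = 180.1600  ⇒  Cov = 180.1600 / 4 = 45.0400
Σ(R_m − R̄_m)² = 138.6200  ⇒  Var(R_m) = 138.6200 / 4 = 34.6550
β = Cov / Var(R_m) = 45.0400 / 34.6550 = 1.2997
E(R) = R_f + β × MRP = 1.12% + 1.2997 × 7.73% = 11.17%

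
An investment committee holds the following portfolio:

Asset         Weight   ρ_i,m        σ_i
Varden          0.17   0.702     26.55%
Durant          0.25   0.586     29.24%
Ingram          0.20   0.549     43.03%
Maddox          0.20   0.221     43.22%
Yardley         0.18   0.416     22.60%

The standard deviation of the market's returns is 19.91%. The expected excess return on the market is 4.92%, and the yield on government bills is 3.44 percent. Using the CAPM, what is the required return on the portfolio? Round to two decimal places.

7.34%

β_Varden = 0.702 × 26.55% / 19.91% = 0.9361
β_Durant = 0.586 × 29.24% / 19.91% = 0.8606
β_Ingram = 0.549 × 43.03% / 19.91% = 1.1865
β_Maddox = 0.221 × 43.22% / 19.91% = 0.4797
β_Yardley = 0.416 × 22.60% / 19.91% = 0.4722
β_P = Σ w_i β_i = 0.17×0.9361 + 0.25×0.8606 + 0.20×1.1865 + 0.20×0.4797 + 0.18×0.4722 = 0.7925
E(R_P) = R_f + β_P × MRP = 3.44% + 0.7925 × 4.92% = 7.34%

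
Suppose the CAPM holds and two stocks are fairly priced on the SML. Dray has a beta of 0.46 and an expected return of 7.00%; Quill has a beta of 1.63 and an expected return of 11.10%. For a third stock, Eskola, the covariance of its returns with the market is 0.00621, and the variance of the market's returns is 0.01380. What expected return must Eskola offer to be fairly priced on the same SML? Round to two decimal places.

6.96%

MRP = (11.10% − 7.00%) / (1.63 − 0.46) = 3.5043%
R_f = 7.00% − 0.46 × 3.5043% = 5.3880%
β_Eskola = Cov / Var(R_m) = 0.00621 / 0.01380 = 0.4500
E(R_Eskola) = R_f + β × MRP = 5.3880% + 0.4500 × 3.5043% = 6.96%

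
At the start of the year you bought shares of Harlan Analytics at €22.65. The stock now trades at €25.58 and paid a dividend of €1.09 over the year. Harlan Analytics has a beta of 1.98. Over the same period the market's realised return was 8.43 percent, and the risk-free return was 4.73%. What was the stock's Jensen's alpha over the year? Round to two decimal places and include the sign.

Realised HPR = (P1 + D1 − P0) / P0 = (25.58 + 1.09 − 22.65) / 22.65 = 4.02 / 22.65 = 17.7483%
MRP = 8.43% − 4.73% = 3.70%
CAPM required = R_f + β·MRP = 4.73% + 1.98 × 3.70% = 12.0560%
α = realised − required = 17.7483% − 12.0560% = +5.69%

+5.69%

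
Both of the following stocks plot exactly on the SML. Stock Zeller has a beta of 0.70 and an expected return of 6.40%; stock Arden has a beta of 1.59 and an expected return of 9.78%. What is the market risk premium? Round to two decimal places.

3.80%

Both satisfy E(R) = R_f + β·MRP, so the slope of the SML is
MRP = (9.78% − 6.40%) / (1.59 − 0.70) = 3.38% / 0.89 = 3.7978%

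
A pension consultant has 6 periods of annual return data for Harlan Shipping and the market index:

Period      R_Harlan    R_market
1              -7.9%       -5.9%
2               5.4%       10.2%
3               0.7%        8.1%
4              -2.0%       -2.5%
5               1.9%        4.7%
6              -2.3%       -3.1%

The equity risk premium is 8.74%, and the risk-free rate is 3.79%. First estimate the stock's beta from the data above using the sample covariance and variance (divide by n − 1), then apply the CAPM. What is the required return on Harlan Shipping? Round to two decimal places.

9.20%

Mean R_i = (-7.9 + 5.4 + 0.7 − 2.0 + 1.9 − 2.3) / 6 = -0.7000%
Mean R_m = (-5.9 + 10.2 + 8.1 − 2.5 + 4.7 − 3.1) / 6 = 1.9167%
Σ(R_i − R̄_i)(R_m − R̄_m) = 136.4700  ⇒  Cov = 136.4700 / 5 = 27.2940
Σ(R_m − R̄_m)² = 220.3683  ⇒  Var(R_m) = 220.3683 / 5 = 44.0737
β = Cov / Var(R_m) = 27.2940 / 44.0737 = 0.6193
E(R) = R_f + β × MRP = 3.79% + 0.6193 × 8.74% = 9.20%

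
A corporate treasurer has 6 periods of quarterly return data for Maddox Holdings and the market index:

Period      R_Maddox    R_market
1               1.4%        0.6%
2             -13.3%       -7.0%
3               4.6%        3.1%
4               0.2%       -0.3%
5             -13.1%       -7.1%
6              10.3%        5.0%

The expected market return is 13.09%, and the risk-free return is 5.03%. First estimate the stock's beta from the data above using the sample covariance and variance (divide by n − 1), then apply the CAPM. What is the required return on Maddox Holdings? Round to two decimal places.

20.22%

Mean R_i = (1.4 − 13.3 + 4.6 + 0.2 − 13.1 + 10.3) / 6 = -1.6500%
Mean R_m = (0.6 − 7.0 + 3.1 − 0.3 − 7.1 + 5.0) / 6 = -0.9500%
Σ(R_i − R̄_i)(R_m − R̄_m) = 243.2450  ⇒  Cov = 243.2450 / 5 = 48.6490
Σ(R_m − R̄_m)² = 129.0550  ⇒  Var(R_m) = 129.0550 / 5 = 25.8110
β = Cov / Var(R_m) = 48.6490 / 25.8110 = 1.8848
MRP = 13.09% − 5.03% = 8.06%
E(R) = R_f + β × MRP = 5.03% + 1.8848 × 8.06% = 20.22%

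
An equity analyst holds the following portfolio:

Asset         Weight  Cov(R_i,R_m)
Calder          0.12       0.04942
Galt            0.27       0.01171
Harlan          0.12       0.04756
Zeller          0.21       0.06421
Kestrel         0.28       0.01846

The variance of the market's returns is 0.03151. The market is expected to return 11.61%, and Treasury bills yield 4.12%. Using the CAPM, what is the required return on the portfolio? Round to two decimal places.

12.07%

β_Calder = 0.04942 / 0.03151 = 1.5684
β_Galt = 0.01171 / 0.03151 = 0.3716
β_Harlan = 0.04756 / 0.03151 = 1.5094
β_Zeller = 0.06421 / 0.03151 = 2.0378
β_Kestrel = 0.01846 / 0.03151 = 0.5858
β_P = Σ w_i β_i = 0.12×1.5684 + 0.27×0.3716 + 0.12×1.5094 + 0.21×2.0378 + 0.28×0.5858 = 1.0616
MRP = 11.61% − 4.12% = 7.49%
E(R_P) = R_f + β_P × MRP = 4.12% + 1.0616 × 7.49% = 12.07%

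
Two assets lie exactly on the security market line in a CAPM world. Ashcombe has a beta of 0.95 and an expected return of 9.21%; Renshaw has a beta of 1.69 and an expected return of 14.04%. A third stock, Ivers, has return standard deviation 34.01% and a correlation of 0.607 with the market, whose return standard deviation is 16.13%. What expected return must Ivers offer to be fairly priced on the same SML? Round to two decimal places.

MRP = (14.04% − 9.21%) / (1.69 − 0.95) = 6.5270%
R_f = 9.21% − 0.95 × 6.5270% = 3.0094%
β_Ivers = ρ·σ_i/σ_m = 0.607 × 34.01 / 16.13 = 1.2799
E(R_Ivers) = R_f + β × MRP = 3.0094% + 1.2799 × 6.5270% = 11.36%

11.36%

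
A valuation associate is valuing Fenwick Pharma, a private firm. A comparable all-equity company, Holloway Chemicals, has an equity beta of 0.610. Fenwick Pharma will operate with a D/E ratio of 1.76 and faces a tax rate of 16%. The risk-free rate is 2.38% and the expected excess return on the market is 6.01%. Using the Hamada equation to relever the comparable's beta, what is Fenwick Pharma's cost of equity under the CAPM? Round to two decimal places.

11.47%

β_L = β_U × [1 + (1 − t)(D/E)] = 0.610 × [1 + (1 − 0.16) × 1.76]
    = 0.610 × [1 + 0.84 × 1.76] = 0.610 × 2.4784 = 1.5118
E(R) = R_f + β_L × MRP = 2.38% + 1.5118 × 6.01% = 11.47%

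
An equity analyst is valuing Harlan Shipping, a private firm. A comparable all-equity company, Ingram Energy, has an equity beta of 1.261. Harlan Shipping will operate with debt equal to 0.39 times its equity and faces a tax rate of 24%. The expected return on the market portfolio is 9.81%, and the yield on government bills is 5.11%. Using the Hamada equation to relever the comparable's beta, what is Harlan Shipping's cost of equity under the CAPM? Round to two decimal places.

β_L = β_U × [1 + (1 − t)(D/E)] = 1.261 × [1 + (1 − 0.24) × 0.39]
    = 1.261 × [1 + 0.76 × 0.39] = 1.261 × 1.2964 = 1.6348
MRP = 9.81% − 5.11% = 4.70%
E(R) = R_f + β_L × MRP = 5.11% + 1.6348 × 4.70% = 12.79%

12.79%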